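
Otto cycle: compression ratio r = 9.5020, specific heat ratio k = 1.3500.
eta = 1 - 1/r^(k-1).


r^(k-1) = 2.1991
eta = 1 - 1/2.1991 = 0.5453 = 54.5258%

54.5258%


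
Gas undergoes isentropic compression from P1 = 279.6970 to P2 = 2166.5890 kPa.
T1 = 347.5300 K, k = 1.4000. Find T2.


(k-1)/k = 0.2857
(P2/P1)^exp = 1.7948
T2 = 347.5300 * 1.7948 = 623.7602 K

623.7602 K


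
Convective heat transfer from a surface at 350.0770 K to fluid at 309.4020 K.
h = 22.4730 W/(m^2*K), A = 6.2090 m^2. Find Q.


dT = 40.6750 K
Q = 22.4730 * 6.2090 * 40.6750 = 5675.5803 W

5675.5803 W


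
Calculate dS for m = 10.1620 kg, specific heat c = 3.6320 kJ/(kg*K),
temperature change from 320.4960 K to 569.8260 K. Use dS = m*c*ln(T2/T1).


T2/T1 = 1.7780
ln(T2/T1) = 0.5755
dS = 10.1620 * 3.6320 * 0.5755 = 21.2393 kJ/K

21.2393 kJ/K


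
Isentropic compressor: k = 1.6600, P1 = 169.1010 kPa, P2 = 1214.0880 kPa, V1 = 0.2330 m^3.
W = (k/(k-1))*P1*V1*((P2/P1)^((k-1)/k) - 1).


(k-1)/k = 0.3976
(P2/P1)^exp = 2.1897
W = 2.5152 * 169.1010 * 0.2330 * (2.1897 - 1) = 117.8943 kJ

117.8943 kJ


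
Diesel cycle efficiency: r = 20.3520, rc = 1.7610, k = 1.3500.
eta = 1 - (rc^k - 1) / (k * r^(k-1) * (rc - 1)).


r^(k-1) = 2.8709
rc^k = 2.1467
eta = 0.6112 = 61.1200%

61.1200%


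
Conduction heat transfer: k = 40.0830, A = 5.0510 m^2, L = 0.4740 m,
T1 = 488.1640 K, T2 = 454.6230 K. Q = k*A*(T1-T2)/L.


dT = 33.5410 K
Q = 40.0830 * 5.0510 * 33.5410 / 0.4740 = 14326.3399 W

14326.3399 W


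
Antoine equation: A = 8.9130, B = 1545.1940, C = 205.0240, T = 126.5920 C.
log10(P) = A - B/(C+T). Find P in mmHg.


C+T = 331.6160
B/(C+T) = 4.6596
log10(P) = 8.9130 - 4.6596 = 4.2534
P = 10^4.2534 = 17923.0453 mmHg

17923.0453 mmHg


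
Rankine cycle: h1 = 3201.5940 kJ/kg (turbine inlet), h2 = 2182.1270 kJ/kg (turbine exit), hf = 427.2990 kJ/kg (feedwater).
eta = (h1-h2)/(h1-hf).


W = 1019.4670 kJ/kg
Q_in = 2774.2950 kJ/kg
eta = 0.3675 = 36.7469%

eta = 36.7469%


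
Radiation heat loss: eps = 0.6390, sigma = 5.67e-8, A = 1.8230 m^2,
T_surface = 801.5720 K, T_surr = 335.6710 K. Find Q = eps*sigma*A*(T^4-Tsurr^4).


T^4 = 4.1283e+11
Tsurr^4 = 1.2696e+10
Q = 0.6390 * 5.67e-8 * 1.8230 * 4.0013e+11 = 26428.6682 W

26428.6682 W


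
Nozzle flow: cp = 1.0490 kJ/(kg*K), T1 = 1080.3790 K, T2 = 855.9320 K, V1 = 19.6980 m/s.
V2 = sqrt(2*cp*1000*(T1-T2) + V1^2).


dT = 224.4470 K
2*cp*1000*dT = 470889.8060
V1^2 = 388.0112
V2 = sqrt(471277.8172) = 686.4968 m/s

686.4968 m/s


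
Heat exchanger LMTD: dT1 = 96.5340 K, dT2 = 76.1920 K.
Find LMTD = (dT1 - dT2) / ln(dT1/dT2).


dT1/dT2 = 1.2670
ln(dT1/dT2) = 0.2366
LMTD = 20.3420 / 0.2366 = 85.9622 K

85.9622 K


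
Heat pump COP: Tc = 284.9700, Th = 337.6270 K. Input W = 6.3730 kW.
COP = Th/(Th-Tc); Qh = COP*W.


COP = 337.6270 / 52.6570 = 6.4118
Qh = 6.4118 * 6.3730 = 40.8625 kW

COP = 6.4118, Qh = 40.8625 kW


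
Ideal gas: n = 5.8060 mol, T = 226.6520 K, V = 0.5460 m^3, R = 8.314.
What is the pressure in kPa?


P = nRT/V = 5.8060 * 8.314 * 226.6520 / 0.5460
= 10940.7377 / 0.5460 = 20037.9812 Pa = 20.0380 kPa

20.0380 kPa


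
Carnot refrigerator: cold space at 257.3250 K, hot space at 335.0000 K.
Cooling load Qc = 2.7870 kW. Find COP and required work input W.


COP = 257.3250 / 77.6750 = 3.3128
W = 2.7870 / 3.3128 = 0.8413 kW

COP = 3.3128, W = 0.8413 kW


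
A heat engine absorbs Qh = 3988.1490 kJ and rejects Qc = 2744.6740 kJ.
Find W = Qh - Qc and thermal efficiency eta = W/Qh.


W = 3988.1490 - 2744.6740 = 1243.4750 kJ
eta = 1243.4750 / 3988.1490 = 0.3118 = 31.1793%

W = 1243.4750 kJ, eta = 31.1793%


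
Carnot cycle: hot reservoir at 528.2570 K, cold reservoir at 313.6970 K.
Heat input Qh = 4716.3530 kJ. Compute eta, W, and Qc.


eta = 1 - 313.6970/528.2570 = 0.4062
W = 0.4062 * 4716.3530 = 1915.6219 kJ
Qc = 4716.3530 - 1915.6219 = 2800.7311 kJ

eta = 40.6166%, W = 1915.6219 kJ, Qc = 2800.7311 kJ


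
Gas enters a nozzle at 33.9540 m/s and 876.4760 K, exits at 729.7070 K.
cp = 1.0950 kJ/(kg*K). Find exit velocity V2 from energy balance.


dT = 146.7690 K
2*cp*1000*dT = 321424.1100
V1^2 = 1152.8741
V2 = sqrt(322576.9841) = 567.9586 m/s

567.9586 m/s


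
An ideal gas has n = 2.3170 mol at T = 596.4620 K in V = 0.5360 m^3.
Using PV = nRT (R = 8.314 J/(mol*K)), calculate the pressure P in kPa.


P = nRT/V = 2.3170 * 8.314 * 596.4620 / 0.5360
= 11489.9684 / 0.5360 = 21436.5082 Pa = 21.4365 kPa

21.4365 kPa


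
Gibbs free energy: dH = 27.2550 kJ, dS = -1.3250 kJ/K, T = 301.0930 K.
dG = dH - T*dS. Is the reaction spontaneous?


T*dS = 301.0930 * -1.3250 = -398.9482 kJ
dG = 27.2550 + 398.9482 = 426.2032 kJ (non-spontaneous)

dG = 426.2032 kJ, non-spontaneous


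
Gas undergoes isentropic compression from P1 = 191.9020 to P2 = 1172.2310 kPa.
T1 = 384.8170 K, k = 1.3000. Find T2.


(k-1)/k = 0.2308
(P2/P1)^exp = 1.5183
T2 = 384.8170 * 1.5183 = 584.2834 K

584.2834 K


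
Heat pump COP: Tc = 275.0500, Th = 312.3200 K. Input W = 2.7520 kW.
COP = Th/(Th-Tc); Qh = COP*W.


COP = 312.3200 / 37.2700 = 8.3799
Qh = 8.3799 * 2.7520 = 23.0616 kW

COP = 8.3799, Qh = 23.0616 kW


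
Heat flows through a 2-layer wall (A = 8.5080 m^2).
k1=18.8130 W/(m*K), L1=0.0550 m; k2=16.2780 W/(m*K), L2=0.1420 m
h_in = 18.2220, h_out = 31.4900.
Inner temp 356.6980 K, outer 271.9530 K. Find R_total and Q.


R_conv_in = 1/(18.2220*8.5080) = 0.0065
R_1 = 0.0550/(18.8130*8.5080) = 0.0003
R_2 = 0.1420/(16.2780*8.5080) = 0.0010
R_conv_out = 1/(31.4900*8.5080) = 0.0037
R_total = 0.0116 K/W
Q = 84.7450 / 0.0116 = 7336.1565 W

R_total = 0.0116 K/W, Q = 7336.1565 W


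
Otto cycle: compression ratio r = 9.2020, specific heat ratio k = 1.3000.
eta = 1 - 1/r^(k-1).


r^(k-1) = 1.9461
eta = 1 - 1/1.9461 = 0.4862 = 48.6151%

48.6151%


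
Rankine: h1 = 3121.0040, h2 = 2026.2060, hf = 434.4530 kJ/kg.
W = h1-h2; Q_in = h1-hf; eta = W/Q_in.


W = 1094.7980 kJ/kg
Q_in = 2686.5510 kJ/kg
eta = 0.4075 = 40.7511%

eta = 40.7511%


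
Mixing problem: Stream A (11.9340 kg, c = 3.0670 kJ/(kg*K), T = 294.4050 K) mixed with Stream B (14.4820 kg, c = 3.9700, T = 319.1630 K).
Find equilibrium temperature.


num = 29125.4983
den = 94.0951
Tf = 309.5325 K

309.5325 K


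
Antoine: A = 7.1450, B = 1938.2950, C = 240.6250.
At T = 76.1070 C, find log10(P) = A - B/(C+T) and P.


C+T = 316.7320
B/(C+T) = 6.1197
log10(P) = 7.1450 - 6.1197 = 1.0253
P = 10^1.0253 = 10.6006 mmHg

10.6006 mmHg


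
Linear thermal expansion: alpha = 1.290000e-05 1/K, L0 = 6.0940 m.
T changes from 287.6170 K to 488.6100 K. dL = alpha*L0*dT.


dT = 200.9930 K
dL = 1.290000e-05 * 6.0940 * 200.9930 = 0.015801 m
L_final = 6.109801 m

dL = 0.015801 m


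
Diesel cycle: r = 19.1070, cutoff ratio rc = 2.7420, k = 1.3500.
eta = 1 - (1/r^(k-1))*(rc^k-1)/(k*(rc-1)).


r^(k-1) = 2.8081
rc^k = 3.9029
eta = 0.5604 = 56.0420%

56.0420%


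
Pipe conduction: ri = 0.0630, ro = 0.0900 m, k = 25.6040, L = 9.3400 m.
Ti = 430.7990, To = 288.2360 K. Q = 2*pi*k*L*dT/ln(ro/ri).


dT = 142.5630 K
ln(ro/ri) = 0.3567
Q = 2*pi*25.6040*9.3400*142.5630 / 0.3567 = 600577.1259 W

600577.1259 W


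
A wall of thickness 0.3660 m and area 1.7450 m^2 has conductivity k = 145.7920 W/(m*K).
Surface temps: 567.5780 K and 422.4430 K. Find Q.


dT = 145.1350 K
Q = 145.7920 * 1.7450 * 145.1350 / 0.3660 = 100883.5130 W

100883.5130 W


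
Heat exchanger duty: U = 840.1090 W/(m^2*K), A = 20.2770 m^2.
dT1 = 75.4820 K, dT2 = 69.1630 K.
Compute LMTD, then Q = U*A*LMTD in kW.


LMTD = 72.2765 K
Q = 840.1090 * 20.2770 * 72.2765 = 1231221.6898 W = 1231.2217 kW

1231.2217 kW


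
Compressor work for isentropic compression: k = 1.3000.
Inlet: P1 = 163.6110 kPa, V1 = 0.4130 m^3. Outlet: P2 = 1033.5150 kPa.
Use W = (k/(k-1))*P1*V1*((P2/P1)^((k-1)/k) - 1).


(k-1)/k = 0.2308
(P2/P1)^exp = 1.5301
W = 4.3333 * 163.6110 * 0.4130 * (1.5301 - 1) = 155.2305 kJ

155.2305 kJ


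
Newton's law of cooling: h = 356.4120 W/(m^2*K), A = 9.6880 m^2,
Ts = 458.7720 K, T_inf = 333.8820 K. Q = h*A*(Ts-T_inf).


dT = 124.8900 K
Q = 356.4120 * 9.6880 * 124.8900 = 431235.1109 W

431235.1109 W


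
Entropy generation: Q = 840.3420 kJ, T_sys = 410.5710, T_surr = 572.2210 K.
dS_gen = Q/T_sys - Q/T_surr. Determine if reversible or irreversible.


dS_sys = 840.3420/410.5710 = 2.0468 kJ/K
dS_surr = -840.3420/572.2210 = -1.4686 kJ/K
dS_gen = 2.0468 - 1.4686 = 0.5782 kJ/K (irreversible)

dS_gen = 0.5782 kJ/K, irreversible


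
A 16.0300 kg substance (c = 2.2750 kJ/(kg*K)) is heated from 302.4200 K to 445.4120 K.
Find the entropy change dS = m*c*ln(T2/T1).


T2/T1 = 1.4728
ln(T2/T1) = 0.3872
dS = 16.0300 * 2.2750 * 0.3872 = 14.1199 kJ/K

14.1199 kJ/K


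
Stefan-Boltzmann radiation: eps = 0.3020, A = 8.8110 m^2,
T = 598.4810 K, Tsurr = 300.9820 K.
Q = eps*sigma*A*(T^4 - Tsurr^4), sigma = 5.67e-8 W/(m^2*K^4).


T^4 = 1.2829e+11
Tsurr^4 = 8.2066e+09
Q = 0.3020 * 5.67e-8 * 8.8110 * 1.2009e+11 = 18117.8857 W

18117.8857 W


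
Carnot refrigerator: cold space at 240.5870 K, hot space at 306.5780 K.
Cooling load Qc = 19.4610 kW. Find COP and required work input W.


COP = 240.5870 / 65.9910 = 3.6458
W = 19.4610 / 3.6458 = 5.3380 kW

COP = 3.6458, W = 5.3380 kW


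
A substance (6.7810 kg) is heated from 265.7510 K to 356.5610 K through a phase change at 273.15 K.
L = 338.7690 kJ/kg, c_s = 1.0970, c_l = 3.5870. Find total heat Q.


Q1 (sensible, solid) = 6.7810 * 1.0970 * 7.3990 = 55.0394 kJ
Q2 (latent) = 6.7810 * 338.7690 = 2297.1926 kJ
Q3 (sensible, liquid) = 6.7810 * 3.5870 * 83.4110 = 2028.8430 kJ
Q_total = 4381.0750 kJ

4381.0750 kJ


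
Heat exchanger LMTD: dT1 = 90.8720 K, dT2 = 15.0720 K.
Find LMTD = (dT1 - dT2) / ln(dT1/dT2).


dT1/dT2 = 6.0292
ln(dT1/dT2) = 1.7966
LMTD = 75.8000 / 1.7966 = 42.1905 K

42.1905 K


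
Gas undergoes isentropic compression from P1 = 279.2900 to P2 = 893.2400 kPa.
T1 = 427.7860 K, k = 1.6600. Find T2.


(k-1)/k = 0.3976
(P2/P1)^exp = 1.5876
T2 = 427.7860 * 1.5876 = 679.1646 K

679.1646 K


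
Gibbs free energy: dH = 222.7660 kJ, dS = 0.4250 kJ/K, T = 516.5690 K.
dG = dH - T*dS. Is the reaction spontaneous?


T*dS = 516.5690 * 0.4250 = 219.5418 kJ
dG = 222.7660 - 219.5418 = 3.2242 kJ (non-spontaneous)

dG = 3.2242 kJ, non-spontaneous


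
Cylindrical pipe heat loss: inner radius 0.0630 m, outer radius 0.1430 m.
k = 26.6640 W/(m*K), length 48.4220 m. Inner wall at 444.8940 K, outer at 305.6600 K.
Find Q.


dT = 139.2340 K
ln(ro/ri) = 0.8197
Q = 2*pi*26.6640*48.4220*139.2340 / 0.8197 = 1377948.5751 W

1377948.5751 W


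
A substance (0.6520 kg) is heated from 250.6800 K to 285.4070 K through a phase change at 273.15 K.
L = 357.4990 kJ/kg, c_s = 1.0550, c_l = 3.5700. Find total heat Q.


Q1 (sensible, solid) = 0.6520 * 1.0550 * 22.4700 = 15.4562 kJ
Q2 (latent) = 0.6520 * 357.4990 = 233.0893 kJ
Q3 (sensible, liquid) = 0.6520 * 3.5700 * 12.2570 = 28.5299 kJ
Q_total = 277.0754 kJ

277.0754 kJ


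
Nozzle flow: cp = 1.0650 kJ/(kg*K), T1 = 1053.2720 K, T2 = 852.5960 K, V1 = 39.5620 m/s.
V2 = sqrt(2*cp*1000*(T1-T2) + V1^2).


dT = 200.6760 K
2*cp*1000*dT = 427439.8800
V1^2 = 1565.1518
V2 = sqrt(429005.0318) = 654.9848 m/s

654.9848 m/s


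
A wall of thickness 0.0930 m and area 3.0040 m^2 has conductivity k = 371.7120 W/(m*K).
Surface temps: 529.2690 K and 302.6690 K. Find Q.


dT = 226.6000 K
Q = 371.7120 * 3.0040 * 226.6000 / 0.0930 = 2720717.6060 W

2720717.6060 W


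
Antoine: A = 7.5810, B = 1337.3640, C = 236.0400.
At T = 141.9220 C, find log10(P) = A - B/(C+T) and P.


C+T = 377.9620
B/(C+T) = 3.5384
log10(P) = 7.5810 - 3.5384 = 4.0426
P = 10^4.0426 = 11031.7470 mmHg

11031.7470 mmHg


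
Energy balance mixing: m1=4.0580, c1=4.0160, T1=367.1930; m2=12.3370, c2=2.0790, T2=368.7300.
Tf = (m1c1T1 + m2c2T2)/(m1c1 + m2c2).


num = 15441.5346
den = 41.9456
Tf = 368.1328 K

368.1328 K


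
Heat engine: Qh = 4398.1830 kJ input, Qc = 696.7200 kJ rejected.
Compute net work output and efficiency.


W = 4398.1830 - 696.7200 = 3701.4630 kJ
eta = 3701.4630 / 4398.1830 = 0.8416 = 84.1589%

W = 3701.4630 kJ, eta = 84.1589%


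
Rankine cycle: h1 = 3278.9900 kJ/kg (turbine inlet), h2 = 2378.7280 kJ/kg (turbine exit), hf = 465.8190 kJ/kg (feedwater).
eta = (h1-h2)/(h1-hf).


W = 900.2620 kJ/kg
Q_in = 2813.1710 kJ/kg
eta = 0.3200 = 32.0017%

eta = 32.0017%


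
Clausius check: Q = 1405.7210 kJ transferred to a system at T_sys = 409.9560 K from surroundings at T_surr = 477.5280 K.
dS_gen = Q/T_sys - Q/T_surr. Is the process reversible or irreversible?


dS_sys = 1405.7210/409.9560 = 3.4290 kJ/K
dS_surr = -1405.7210/477.5280 = -2.9437 kJ/K
dS_gen = 3.4290 - 2.9437 = 0.4852 kJ/K (irreversible)

dS_gen = 0.4852 kJ/K, irreversible


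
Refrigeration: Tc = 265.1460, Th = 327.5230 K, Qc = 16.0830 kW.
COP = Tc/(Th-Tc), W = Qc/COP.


COP = 265.1460 / 62.3770 = 4.2507
W = 16.0830 / 4.2507 = 3.7836 kW

COP = 4.2507, W = 3.7836 kW


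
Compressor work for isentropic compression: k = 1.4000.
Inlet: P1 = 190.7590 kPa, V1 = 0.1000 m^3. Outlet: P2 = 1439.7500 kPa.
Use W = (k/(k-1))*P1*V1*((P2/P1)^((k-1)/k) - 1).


(k-1)/k = 0.2857
(P2/P1)^exp = 1.7816
W = 3.5000 * 190.7590 * 0.1000 * (1.7816 - 1) = 52.1814 kJ

52.1814 kJ


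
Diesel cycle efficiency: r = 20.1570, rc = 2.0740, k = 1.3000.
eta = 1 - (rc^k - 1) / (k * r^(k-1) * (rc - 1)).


r^(k-1) = 2.4622
rc^k = 2.5814
eta = 0.5400 = 53.9998%

53.9998%


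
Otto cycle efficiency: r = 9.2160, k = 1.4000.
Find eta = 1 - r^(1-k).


r^(k-1) = 2.4312
eta = 1 - 1/2.4312 = 0.5887 = 58.8677%

58.8677%


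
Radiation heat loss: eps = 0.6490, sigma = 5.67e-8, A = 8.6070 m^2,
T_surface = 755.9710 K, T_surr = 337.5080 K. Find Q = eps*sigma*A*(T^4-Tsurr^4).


T^4 = 3.2660e+11
Tsurr^4 = 1.2976e+10
Q = 0.6490 * 5.67e-8 * 8.6070 * 3.1363e+11 = 99333.0063 W

99333.0063 W


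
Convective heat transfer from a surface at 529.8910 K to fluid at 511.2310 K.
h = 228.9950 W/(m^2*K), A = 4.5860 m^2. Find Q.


dT = 18.6600 K
Q = 228.9950 * 4.5860 * 18.6600 = 19596.1922 W

19596.1922 W


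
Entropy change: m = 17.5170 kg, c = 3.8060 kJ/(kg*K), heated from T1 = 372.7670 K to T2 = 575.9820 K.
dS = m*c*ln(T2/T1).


T2/T1 = 1.5452
ln(T2/T1) = 0.4351
dS = 17.5170 * 3.8060 * 0.4351 = 29.0095 kJ/K

29.0095 kJ/K


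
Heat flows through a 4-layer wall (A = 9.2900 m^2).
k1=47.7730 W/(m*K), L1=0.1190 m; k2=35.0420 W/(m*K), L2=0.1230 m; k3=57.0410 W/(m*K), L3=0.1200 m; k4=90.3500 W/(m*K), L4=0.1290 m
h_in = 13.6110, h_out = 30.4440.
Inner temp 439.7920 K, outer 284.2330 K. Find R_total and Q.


R_conv_in = 1/(13.6110*9.2900) = 0.0079
R_1 = 0.1190/(47.7730*9.2900) = 0.0003
R_2 = 0.1230/(35.0420*9.2900) = 0.0004
R_3 = 0.1200/(57.0410*9.2900) = 0.0002
R_4 = 0.1290/(90.3500*9.2900) = 0.0002
R_conv_out = 1/(30.4440*9.2900) = 0.0035
R_total = 0.0125 K/W
Q = 155.5590 / 0.0125 = 12474.2895 W

R_total = 0.0125 K/W, Q = 12474.2895 W


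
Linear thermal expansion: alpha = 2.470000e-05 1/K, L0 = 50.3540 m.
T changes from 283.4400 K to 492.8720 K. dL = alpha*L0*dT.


dT = 209.4320 K
dL = 2.470000e-05 * 50.3540 * 209.4320 = 0.260480 m
L_final = 50.614480 m

dL = 0.260480 m


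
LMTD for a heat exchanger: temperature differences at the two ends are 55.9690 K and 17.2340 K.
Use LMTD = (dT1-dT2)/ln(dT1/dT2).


dT1/dT2 = 3.2476
ln(dT1/dT2) = 1.1779
LMTD = 38.7350 / 1.1779 = 32.8844 K

32.8844 K


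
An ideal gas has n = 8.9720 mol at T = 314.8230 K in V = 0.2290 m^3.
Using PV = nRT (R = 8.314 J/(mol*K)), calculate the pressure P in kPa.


P = nRT/V = 8.9720 * 8.314 * 314.8230 / 0.2290
= 23483.6575 / 0.2290 = 102548.7228 Pa = 102.5487 kPa

102.5487 kPa


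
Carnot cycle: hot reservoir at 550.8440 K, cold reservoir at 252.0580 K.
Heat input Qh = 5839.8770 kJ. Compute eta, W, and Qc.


eta = 1 - 252.0580/550.8440 = 0.5424
W = 0.5424 * 5839.8770 = 3167.6364 kJ
Qc = 5839.8770 - 3167.6364 = 2672.2406 kJ

eta = 54.2415%, W = 3167.6364 kJ, Qc = 2672.2406 kJ


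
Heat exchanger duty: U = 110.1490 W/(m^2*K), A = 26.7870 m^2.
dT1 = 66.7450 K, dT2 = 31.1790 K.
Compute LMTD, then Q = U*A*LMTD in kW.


LMTD = 46.7276 K
Q = 110.1490 * 26.7870 * 46.7276 = 137872.6737 W = 137.8727 kW

137.8727 kW


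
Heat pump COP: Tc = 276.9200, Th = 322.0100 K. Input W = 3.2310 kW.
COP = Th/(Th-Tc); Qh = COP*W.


COP = 322.0100 / 45.0900 = 7.1415
Qh = 7.1415 * 3.2310 = 23.0742 kW

COP = 7.1415, Qh = 23.0742 kW


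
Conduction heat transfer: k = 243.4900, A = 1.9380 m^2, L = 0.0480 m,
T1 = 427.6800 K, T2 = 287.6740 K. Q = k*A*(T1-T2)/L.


dT = 140.0060 K
Q = 243.4900 * 1.9380 * 140.0060 / 0.0480 = 1376386.2105 W

1376386.2105 W


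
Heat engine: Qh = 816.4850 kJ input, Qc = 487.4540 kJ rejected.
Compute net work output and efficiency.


W = 816.4850 - 487.4540 = 329.0310 kJ
eta = 329.0310 / 816.4850 = 0.4030 = 40.2985%

W = 329.0310 kJ, eta = 40.2985%


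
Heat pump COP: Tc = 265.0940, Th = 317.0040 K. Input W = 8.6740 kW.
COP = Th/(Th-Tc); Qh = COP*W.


COP = 317.0040 / 51.9100 = 6.1068
Qh = 6.1068 * 8.6740 = 52.9704 kW

COP = 6.1068, Qh = 52.9704 kW


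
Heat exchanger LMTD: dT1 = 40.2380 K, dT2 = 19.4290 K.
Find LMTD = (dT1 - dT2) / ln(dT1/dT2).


dT1/dT2 = 2.0710
ln(dT1/dT2) = 0.7280
LMTD = 20.8090 / 0.7280 = 28.5820 K

28.5820 K


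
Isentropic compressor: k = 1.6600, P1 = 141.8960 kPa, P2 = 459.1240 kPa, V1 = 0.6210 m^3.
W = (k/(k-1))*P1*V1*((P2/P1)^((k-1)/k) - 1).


(k-1)/k = 0.3976
(P2/P1)^exp = 1.5950
W = 2.5152 * 141.8960 * 0.6210 * (1.5950 - 1) = 131.8645 kJ

131.8645 kJ


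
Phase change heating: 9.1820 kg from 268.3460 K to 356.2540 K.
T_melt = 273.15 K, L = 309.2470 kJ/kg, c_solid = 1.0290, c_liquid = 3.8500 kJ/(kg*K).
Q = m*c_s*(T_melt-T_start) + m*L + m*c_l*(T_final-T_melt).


Q1 (sensible, solid) = 9.1820 * 1.0290 * 4.8040 = 45.3895 kJ
Q2 (latent) = 9.1820 * 309.2470 = 2839.5060 kJ
Q3 (sensible, liquid) = 9.1820 * 3.8500 * 83.1040 = 2937.7846 kJ
Q_total = 5822.6801 kJ

5822.6801 kJ


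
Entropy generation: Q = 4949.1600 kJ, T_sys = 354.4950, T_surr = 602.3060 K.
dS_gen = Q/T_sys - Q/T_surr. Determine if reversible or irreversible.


dS_sys = 4949.1600/354.4950 = 13.9612 kJ/K
dS_surr = -4949.1600/602.3060 = -8.2170 kJ/K
dS_gen = 13.9612 - 8.2170 = 5.7441 kJ/K (irreversible)

dS_gen = 5.7441 kJ/K, irreversible


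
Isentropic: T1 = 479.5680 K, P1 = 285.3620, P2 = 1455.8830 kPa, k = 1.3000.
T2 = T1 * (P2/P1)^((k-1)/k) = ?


(k-1)/k = 0.2308
(P2/P1)^exp = 1.4565
T2 = 479.5680 * 1.4565 = 698.5099 K

698.5099 K


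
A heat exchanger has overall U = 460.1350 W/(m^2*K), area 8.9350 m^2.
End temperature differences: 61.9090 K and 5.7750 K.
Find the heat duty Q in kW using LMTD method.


LMTD = 23.6640 K
Q = 460.1350 * 8.9350 * 23.6640 = 97289.9148 W = 97.2899 kW

97.2899 kW


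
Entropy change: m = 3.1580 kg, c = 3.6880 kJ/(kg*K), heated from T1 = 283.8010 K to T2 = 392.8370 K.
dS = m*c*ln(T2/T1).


T2/T1 = 1.3842
ln(T2/T1) = 0.3251
dS = 3.1580 * 3.6880 * 0.3251 = 3.7866 kJ/K

3.7866 kJ/K


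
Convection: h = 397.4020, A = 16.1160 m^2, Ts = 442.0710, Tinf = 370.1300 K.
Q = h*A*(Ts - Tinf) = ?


dT = 71.9410 K
Q = 397.4020 * 16.1160 * 71.9410 = 460748.3382 W

460748.3382 W


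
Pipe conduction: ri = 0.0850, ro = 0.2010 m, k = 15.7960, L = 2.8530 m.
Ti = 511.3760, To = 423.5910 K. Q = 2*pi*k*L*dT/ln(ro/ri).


dT = 87.7850 K
ln(ro/ri) = 0.8607
Q = 2*pi*15.7960*2.8530*87.7850 / 0.8607 = 28881.5610 W

28881.5610 W


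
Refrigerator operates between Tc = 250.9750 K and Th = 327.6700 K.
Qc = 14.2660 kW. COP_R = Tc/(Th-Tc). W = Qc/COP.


COP = 250.9750 / 76.6950 = 3.2724
W = 14.2660 / 3.2724 = 4.3595 kW

COP = 3.2724, W = 4.3595 kW


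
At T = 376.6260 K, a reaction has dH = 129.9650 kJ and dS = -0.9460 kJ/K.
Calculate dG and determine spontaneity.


T*dS = 376.6260 * -0.9460 = -356.2882 kJ
dG = 129.9650 + 356.2882 = 486.2532 kJ (non-spontaneous)

dG = 486.2532 kJ, non-spontaneous


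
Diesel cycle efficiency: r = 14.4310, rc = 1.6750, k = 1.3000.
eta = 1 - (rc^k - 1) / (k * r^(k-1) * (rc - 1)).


r^(k-1) = 2.2274
rc^k = 1.9553
eta = 0.5112 = 51.1217%

51.1217%


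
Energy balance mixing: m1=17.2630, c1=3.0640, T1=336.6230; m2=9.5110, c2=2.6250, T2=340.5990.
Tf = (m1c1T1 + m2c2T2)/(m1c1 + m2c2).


num = 26308.8028
den = 77.8602
Tf = 337.8979 K

337.8979 K


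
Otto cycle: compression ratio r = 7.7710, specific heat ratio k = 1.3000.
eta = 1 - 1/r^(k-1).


r^(k-1) = 1.8499
eta = 1 - 1/1.8499 = 0.4594 = 45.9424%

45.9424%


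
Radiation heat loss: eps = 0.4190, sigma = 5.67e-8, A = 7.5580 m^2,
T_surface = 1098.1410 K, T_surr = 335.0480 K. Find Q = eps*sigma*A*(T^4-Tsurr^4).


T^4 = 1.4542e+12
Tsurr^4 = 1.2602e+10
Q = 0.4190 * 5.67e-8 * 7.5580 * 1.4416e+12 = 258855.0239 W

258855.0239 W


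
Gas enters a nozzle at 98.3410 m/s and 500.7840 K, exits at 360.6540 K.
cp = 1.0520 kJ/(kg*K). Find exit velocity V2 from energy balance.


dT = 140.1300 K
2*cp*1000*dT = 294833.5200
V1^2 = 9670.9523
V2 = sqrt(304504.4723) = 551.8192 m/s

551.8192 m/s


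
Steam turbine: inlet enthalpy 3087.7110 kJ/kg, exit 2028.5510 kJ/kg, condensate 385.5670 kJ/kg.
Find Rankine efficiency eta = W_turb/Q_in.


W = 1059.1600 kJ/kg
Q_in = 2702.1440 kJ/kg
eta = 0.3920 = 39.1970%

eta = 39.1970%


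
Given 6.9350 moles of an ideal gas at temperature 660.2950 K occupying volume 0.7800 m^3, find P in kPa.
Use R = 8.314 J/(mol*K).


P = nRT/V = 6.9350 * 8.314 * 660.2950 / 0.7800
= 38071.0184 / 0.7800 = 48808.9979 Pa = 48.8090 kPa

48.8090 kPa


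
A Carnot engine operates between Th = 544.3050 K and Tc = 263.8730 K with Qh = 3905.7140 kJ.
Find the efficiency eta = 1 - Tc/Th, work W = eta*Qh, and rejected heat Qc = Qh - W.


eta = 1 - 263.8730/544.3050 = 0.5152
W = 0.5152 * 3905.7140 = 2012.2674 kJ
Qc = 3905.7140 - 2012.2674 = 1893.4466 kJ

eta = 51.5211%, W = 2012.2674 kJ, Qc = 1893.4466 kJ


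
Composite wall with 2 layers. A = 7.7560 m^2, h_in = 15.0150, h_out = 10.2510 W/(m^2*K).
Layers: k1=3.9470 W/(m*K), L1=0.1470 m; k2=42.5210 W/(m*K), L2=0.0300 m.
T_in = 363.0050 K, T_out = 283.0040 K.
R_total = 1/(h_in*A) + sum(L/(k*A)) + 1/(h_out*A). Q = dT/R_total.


R_conv_in = 1/(15.0150*7.7560) = 0.0086
R_1 = 0.1470/(3.9470*7.7560) = 0.0048
R_2 = 0.0300/(42.5210*7.7560) = 9.0966e-05
R_conv_out = 1/(10.2510*7.7560) = 0.0126
R_total = 0.0261 K/W
Q = 80.0010 / 0.0261 = 3070.1935 W

R_total = 0.0261 K/W, Q = 3070.1935 W


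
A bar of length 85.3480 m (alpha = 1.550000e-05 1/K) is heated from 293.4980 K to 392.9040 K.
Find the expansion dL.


dT = 99.4060 K
dL = 1.550000e-05 * 85.3480 * 99.4060 = 0.131504 m
L_final = 85.479504 m

dL = 0.131504 m


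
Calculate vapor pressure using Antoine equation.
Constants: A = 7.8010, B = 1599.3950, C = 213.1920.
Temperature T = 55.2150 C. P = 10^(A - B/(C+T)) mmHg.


C+T = 268.4070
B/(C+T) = 5.9588
log10(P) = 7.8010 - 5.9588 = 1.8422
P = 10^1.8422 = 69.5277 mmHg

69.5277 mmHg


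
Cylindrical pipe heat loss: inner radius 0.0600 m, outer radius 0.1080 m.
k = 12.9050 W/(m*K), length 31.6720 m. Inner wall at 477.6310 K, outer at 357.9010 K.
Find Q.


dT = 119.7300 K
ln(ro/ri) = 0.5878
Q = 2*pi*12.9050*31.6720*119.7300 / 0.5878 = 523114.3329 W

523114.3329 W


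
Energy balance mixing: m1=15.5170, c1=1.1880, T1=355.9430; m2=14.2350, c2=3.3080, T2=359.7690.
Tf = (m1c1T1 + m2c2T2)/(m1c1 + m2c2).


num = 23502.8222
den = 65.5236
Tf = 358.6926 K

358.6926 K


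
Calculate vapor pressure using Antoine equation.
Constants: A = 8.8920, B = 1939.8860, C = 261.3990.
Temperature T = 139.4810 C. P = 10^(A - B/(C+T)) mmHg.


C+T = 400.8800
B/(C+T) = 4.8391
log10(P) = 8.8920 - 4.8391 = 4.0529
P = 10^4.0529 = 11296.1630 mmHg

11296.1630 mmHg


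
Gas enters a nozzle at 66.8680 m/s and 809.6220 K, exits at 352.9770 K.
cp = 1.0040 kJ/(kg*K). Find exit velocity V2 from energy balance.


dT = 456.6450 K
2*cp*1000*dT = 916943.1600
V1^2 = 4471.3294
V2 = sqrt(921414.4894) = 959.9034 m/s

959.9034 m/s


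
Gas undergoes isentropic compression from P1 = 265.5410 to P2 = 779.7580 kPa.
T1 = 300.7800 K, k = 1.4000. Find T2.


(k-1)/k = 0.2857
(P2/P1)^exp = 1.3604
T2 = 300.7800 * 1.3604 = 409.1798 K

409.1798 K


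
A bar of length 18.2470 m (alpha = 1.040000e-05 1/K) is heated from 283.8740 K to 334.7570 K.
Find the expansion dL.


dT = 50.8830 K
dL = 1.040000e-05 * 18.2470 * 50.8830 = 0.009656 m
L_final = 18.256656 m

dL = 0.009656 m


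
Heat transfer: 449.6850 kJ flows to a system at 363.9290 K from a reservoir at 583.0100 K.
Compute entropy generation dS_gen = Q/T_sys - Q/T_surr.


dS_sys = 449.6850/363.9290 = 1.2356 kJ/K
dS_surr = -449.6850/583.0100 = -0.7713 kJ/K
dS_gen = 1.2356 - 0.7713 = 0.4643 kJ/K (irreversible)

dS_gen = 0.4643 kJ/K, irreversible


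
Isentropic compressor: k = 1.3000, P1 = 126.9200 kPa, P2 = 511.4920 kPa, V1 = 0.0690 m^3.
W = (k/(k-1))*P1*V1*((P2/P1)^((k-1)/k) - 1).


(k-1)/k = 0.2308
(P2/P1)^exp = 1.3794
W = 4.3333 * 126.9200 * 0.0690 * (1.3794 - 1) = 14.3974 kJ

14.3974 kJ


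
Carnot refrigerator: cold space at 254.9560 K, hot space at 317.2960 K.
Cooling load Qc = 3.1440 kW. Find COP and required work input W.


COP = 254.9560 / 62.3400 = 4.0898
W = 3.1440 / 4.0898 = 0.7687 kW

COP = 4.0898, W = 0.7687 kW


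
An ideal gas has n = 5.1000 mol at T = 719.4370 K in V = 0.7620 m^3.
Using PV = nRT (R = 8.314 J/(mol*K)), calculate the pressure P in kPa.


P = nRT/V = 5.1000 * 8.314 * 719.4370 / 0.7620
= 30505.1360 / 0.7620 = 40032.9869 Pa = 40.0330 kPa

40.0330 kPa


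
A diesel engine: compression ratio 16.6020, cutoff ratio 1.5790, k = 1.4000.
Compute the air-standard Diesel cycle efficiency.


r^(k-1) = 3.0766
rc^k = 1.8955
eta = 0.6409 = 64.0897%

64.0897%


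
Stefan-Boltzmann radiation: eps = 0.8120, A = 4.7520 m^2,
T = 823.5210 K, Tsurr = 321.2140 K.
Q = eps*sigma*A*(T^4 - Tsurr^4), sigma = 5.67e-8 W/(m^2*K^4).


T^4 = 4.5994e+11
Tsurr^4 = 1.0646e+10
Q = 0.8120 * 5.67e-8 * 4.7520 * 4.4929e+11 = 98297.8042 W

98297.8042 W


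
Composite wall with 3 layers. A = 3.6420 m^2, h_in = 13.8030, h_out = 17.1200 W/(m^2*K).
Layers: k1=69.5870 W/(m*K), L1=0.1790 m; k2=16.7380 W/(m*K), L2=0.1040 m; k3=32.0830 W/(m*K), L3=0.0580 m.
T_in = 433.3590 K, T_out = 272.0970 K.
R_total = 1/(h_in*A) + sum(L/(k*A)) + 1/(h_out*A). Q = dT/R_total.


R_conv_in = 1/(13.8030*3.6420) = 0.0199
R_1 = 0.1790/(69.5870*3.6420) = 0.0007
R_2 = 0.1040/(16.7380*3.6420) = 0.0017
R_3 = 0.0580/(32.0830*3.6420) = 0.0005
R_conv_out = 1/(17.1200*3.6420) = 0.0160
R_total = 0.0388 K/W
Q = 161.2620 / 0.0388 = 4152.0304 W

R_total = 0.0388 K/W, Q = 4152.0304 W


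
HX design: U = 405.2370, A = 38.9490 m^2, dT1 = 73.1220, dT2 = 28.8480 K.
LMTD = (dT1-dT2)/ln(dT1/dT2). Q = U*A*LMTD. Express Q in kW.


LMTD = 47.6019 K
Q = 405.2370 * 38.9490 * 47.6019 = 751328.4546 W = 751.3285 kW

751.3285 kW


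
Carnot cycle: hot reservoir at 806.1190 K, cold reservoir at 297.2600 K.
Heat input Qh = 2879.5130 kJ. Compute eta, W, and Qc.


eta = 1 - 297.2600/806.1190 = 0.6312
W = 0.6312 * 2879.5130 = 1817.6797 kJ
Qc = 2879.5130 - 1817.6797 = 1061.8333 kJ

eta = 63.1246%, W = 1817.6797 kJ, Qc = 1061.8333 kJ


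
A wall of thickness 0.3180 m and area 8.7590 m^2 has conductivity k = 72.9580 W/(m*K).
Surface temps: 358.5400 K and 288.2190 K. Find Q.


dT = 70.3210 K
Q = 72.9580 * 8.7590 * 70.3210 / 0.3180 = 141314.0569 W

141314.0569 W


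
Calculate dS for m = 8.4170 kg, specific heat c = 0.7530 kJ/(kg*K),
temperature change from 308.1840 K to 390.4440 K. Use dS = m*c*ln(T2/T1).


T2/T1 = 1.2669
ln(T2/T1) = 0.2366
dS = 8.4170 * 0.7530 * 0.2366 = 1.4995 kJ/K

1.4995 kJ/K


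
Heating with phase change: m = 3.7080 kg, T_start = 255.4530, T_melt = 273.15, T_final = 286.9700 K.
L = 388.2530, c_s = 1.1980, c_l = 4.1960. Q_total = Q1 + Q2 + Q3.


Q1 (sensible, solid) = 3.7080 * 1.1980 * 17.6970 = 78.6133 kJ
Q2 (latent) = 3.7080 * 388.2530 = 1439.6421 kJ
Q3 (sensible, liquid) = 3.7080 * 4.1960 * 13.8200 = 215.0222 kJ
Q_total = 1733.2776 kJ

1733.2776 kJ


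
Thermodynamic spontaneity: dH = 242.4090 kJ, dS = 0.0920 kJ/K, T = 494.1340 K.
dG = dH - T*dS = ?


T*dS = 494.1340 * 0.0920 = 45.4603 kJ
dG = 242.4090 - 45.4603 = 196.9487 kJ (non-spontaneous)

dG = 196.9487 kJ, non-spontaneous


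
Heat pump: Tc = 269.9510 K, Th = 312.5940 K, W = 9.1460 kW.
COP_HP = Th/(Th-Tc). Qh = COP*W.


COP = 312.5940 / 42.6430 = 7.3305
Qh = 7.3305 * 9.1460 = 67.0446 kW

COP = 7.3305, Qh = 67.0446 kW


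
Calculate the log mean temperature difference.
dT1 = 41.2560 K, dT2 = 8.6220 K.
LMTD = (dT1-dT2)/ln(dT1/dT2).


dT1/dT2 = 4.7850
ln(dT1/dT2) = 1.5655
LMTD = 32.6340 / 1.5655 = 20.8460 K

20.8460 K


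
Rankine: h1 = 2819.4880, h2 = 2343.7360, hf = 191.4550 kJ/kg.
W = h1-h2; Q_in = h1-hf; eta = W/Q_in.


W = 475.7520 kJ/kg
Q_in = 2628.0330 kJ/kg
eta = 0.1810 = 18.1030%

eta = 18.1030%


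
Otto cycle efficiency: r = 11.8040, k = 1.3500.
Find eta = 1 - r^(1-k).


r^(k-1) = 2.3725
eta = 1 - 1/2.3725 = 0.5785 = 57.8508%

57.8508%


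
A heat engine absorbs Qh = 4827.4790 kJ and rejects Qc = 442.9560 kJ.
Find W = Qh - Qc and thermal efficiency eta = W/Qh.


W = 4827.4790 - 442.9560 = 4384.5230 kJ
eta = 4384.5230 / 4827.4790 = 0.9082 = 90.8243%

W = 4384.5230 kJ, eta = 90.8243%


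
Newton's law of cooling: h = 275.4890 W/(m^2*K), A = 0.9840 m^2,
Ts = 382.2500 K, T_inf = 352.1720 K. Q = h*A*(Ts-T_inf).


dT = 30.0780 K
Q = 275.4890 * 0.9840 * 30.0780 = 8153.5796 W

8153.5796 W


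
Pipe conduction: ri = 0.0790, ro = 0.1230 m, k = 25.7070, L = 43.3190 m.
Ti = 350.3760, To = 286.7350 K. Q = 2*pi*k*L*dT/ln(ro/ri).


dT = 63.6410 K
ln(ro/ri) = 0.4427
Q = 2*pi*25.7070*43.3190*63.6410 / 0.4427 = 1005776.1971 W

1005776.1971 W


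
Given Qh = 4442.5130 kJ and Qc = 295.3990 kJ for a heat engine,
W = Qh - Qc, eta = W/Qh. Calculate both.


W = 4442.5130 - 295.3990 = 4147.1140 kJ
eta = 4147.1140 / 4442.5130 = 0.9335 = 93.3506%

W = 4147.1140 kJ, eta = 93.3506%


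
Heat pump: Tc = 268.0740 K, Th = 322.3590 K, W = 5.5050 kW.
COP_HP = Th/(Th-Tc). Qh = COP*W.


COP = 322.3590 / 54.2850 = 5.9383
Qh = 5.9383 * 5.5050 = 32.6902 kW

COP = 5.9383, Qh = 32.6902 kW


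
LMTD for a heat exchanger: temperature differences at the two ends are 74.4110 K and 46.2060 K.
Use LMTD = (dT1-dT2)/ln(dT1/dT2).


dT1/dT2 = 1.6104
ln(dT1/dT2) = 0.4765
LMTD = 28.2050 / 0.4765 = 59.1928 K

59.1928 K


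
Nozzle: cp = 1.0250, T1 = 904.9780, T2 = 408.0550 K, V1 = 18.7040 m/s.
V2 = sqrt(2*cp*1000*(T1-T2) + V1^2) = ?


dT = 496.9230 K
2*cp*1000*dT = 1018692.1500
V1^2 = 349.8396
V2 = sqrt(1019041.9896) = 1009.4761 m/s

1009.4761 m/s


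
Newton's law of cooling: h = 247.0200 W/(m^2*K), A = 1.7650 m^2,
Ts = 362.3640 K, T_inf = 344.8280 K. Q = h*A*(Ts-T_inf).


dT = 17.5360 K
Q = 247.0200 * 1.7650 * 17.5360 = 7645.5259 W

7645.5259 W


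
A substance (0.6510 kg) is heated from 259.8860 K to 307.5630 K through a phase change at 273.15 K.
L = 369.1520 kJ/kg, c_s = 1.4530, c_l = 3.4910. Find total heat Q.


Q1 (sensible, solid) = 0.6510 * 1.4530 * 13.2640 = 12.5465 kJ
Q2 (latent) = 0.6510 * 369.1520 = 240.3180 kJ
Q3 (sensible, liquid) = 0.6510 * 3.4910 * 34.4130 = 78.2084 kJ
Q_total = 331.0728 kJ

331.0728 kJ


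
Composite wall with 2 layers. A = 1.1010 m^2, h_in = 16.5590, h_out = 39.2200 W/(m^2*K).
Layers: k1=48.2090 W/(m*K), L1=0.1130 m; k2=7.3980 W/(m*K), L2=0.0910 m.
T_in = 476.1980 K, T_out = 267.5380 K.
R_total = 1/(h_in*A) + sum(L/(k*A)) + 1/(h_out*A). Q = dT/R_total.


R_conv_in = 1/(16.5590*1.1010) = 0.0549
R_1 = 0.1130/(48.2090*1.1010) = 0.0021
R_2 = 0.0910/(7.3980*1.1010) = 0.0112
R_conv_out = 1/(39.2200*1.1010) = 0.0232
R_total = 0.0913 K/W
Q = 208.6600 / 0.0913 = 2285.1917 W

R_total = 0.0913 K/W, Q = 2285.1917 W


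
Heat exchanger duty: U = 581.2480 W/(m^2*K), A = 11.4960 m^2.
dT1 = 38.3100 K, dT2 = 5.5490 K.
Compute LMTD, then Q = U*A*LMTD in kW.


LMTD = 16.9562 K
Q = 581.2480 * 11.4960 * 16.9562 = 113301.9275 W = 113.3019 kW

113.3019 kW


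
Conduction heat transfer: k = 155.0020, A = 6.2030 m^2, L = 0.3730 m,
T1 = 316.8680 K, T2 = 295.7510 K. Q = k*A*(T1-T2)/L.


dT = 21.1170 K
Q = 155.0020 * 6.2030 * 21.1170 / 0.3730 = 54433.0252 W

54433.0252 W


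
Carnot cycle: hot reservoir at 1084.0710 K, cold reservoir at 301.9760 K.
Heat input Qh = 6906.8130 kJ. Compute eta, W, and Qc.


eta = 1 - 301.9760/1084.0710 = 0.7214
W = 0.7214 * 6906.8130 = 4982.8691 kJ
Qc = 6906.8130 - 4982.8691 = 1923.9439 kJ

eta = 72.1443%, W = 4982.8691 kJ, Qc = 1923.9439 kJ


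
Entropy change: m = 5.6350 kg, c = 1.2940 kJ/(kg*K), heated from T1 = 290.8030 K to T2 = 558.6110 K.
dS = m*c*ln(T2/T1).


T2/T1 = 1.9209
ln(T2/T1) = 0.6528
dS = 5.6350 * 1.2940 * 0.6528 = 4.7601 kJ/K

4.7601 kJ/K


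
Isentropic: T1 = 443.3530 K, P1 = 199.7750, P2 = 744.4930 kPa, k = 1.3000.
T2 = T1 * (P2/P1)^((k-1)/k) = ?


(k-1)/k = 0.2308
(P2/P1)^exp = 1.3547
T2 = 443.3530 * 1.3547 = 600.6101 K

600.6101 K


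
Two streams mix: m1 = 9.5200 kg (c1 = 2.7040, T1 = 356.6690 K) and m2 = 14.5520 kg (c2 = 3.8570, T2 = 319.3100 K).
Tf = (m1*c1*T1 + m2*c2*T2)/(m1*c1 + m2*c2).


num = 27103.3347
den = 81.8691
Tf = 331.0568 K

331.0568 K


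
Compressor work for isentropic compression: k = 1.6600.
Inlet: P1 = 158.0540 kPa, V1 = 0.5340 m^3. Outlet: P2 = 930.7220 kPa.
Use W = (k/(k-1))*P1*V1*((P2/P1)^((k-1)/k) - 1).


(k-1)/k = 0.3976
(P2/P1)^exp = 2.0237
W = 2.5152 * 158.0540 * 0.5340 * (2.0237 - 1) = 217.3161 kJ

217.3161 kJ


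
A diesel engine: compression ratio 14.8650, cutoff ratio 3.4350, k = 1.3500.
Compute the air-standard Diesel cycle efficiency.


r^(k-1) = 2.5719
rc^k = 5.2906
eta = 0.4925 = 49.2515%

49.2515%


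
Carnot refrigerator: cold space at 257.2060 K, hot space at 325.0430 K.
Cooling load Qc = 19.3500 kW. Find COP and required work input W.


COP = 257.2060 / 67.8370 = 3.7915
W = 19.3500 / 3.7915 = 5.1035 kW

COP = 3.7915, W = 5.1035 kW


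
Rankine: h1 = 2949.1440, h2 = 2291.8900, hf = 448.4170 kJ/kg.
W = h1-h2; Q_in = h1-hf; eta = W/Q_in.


W = 657.2540 kJ/kg
Q_in = 2500.7270 kJ/kg
eta = 0.2628 = 26.2825%

eta = 26.2825%


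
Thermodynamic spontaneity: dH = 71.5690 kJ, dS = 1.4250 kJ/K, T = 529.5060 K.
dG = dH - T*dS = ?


T*dS = 529.5060 * 1.4250 = 754.5461 kJ
dG = 71.5690 - 754.5461 = -682.9771 kJ (spontaneous)

dG = -682.9771 kJ, spontaneous


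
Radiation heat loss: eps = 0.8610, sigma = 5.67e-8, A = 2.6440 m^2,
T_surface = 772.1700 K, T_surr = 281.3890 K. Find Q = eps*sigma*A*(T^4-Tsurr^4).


T^4 = 3.5551e+11
Tsurr^4 = 6.2694e+09
Q = 0.8610 * 5.67e-8 * 2.6440 * 3.4924e+11 = 45078.7866 W

45078.7866 W


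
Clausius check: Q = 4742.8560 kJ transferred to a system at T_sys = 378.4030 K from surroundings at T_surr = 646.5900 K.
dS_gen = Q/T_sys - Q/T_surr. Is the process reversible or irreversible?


dS_sys = 4742.8560/378.4030 = 12.5339 kJ/K
dS_surr = -4742.8560/646.5900 = -7.3352 kJ/K
dS_gen = 12.5339 - 7.3352 = 5.1987 kJ/K (irreversible)

dS_gen = 5.1987 kJ/K, irreversible


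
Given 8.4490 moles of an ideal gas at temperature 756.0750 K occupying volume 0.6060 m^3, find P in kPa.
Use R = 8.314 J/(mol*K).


P = nRT/V = 8.4490 * 8.314 * 756.0750 / 0.6060
= 53110.4778 / 0.6060 = 87641.0525 Pa = 87.6411 kPa

87.6411 kPa


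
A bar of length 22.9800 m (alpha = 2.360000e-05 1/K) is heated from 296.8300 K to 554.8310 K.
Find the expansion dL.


dT = 258.0010 K
dL = 2.360000e-05 * 22.9800 * 258.0010 = 0.139921 m
L_final = 23.119921 m

dL = 0.139921 m


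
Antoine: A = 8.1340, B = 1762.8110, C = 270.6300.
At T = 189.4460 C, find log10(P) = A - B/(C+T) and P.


C+T = 460.0760
B/(C+T) = 3.8316
log10(P) = 8.1340 - 3.8316 = 4.3024
P = 10^4.3024 = 20064.8176 mmHg

20064.8176 mmHg


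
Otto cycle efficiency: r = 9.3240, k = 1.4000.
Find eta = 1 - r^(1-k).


r^(k-1) = 2.4425
eta = 1 - 1/2.4425 = 0.5906 = 59.0589%

59.0589%


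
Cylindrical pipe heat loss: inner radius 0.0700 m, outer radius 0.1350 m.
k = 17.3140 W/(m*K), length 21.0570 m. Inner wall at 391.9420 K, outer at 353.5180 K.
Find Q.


dT = 38.4240 K
ln(ro/ri) = 0.6568
Q = 2*pi*17.3140*21.0570*38.4240 / 0.6568 = 134016.0272 W

134016.0272 W


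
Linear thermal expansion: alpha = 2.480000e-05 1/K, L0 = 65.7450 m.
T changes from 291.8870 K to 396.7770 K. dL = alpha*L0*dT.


dT = 104.8900 K
dL = 2.480000e-05 * 65.7450 * 104.8900 = 0.171021 m
L_final = 65.916021 m

dL = 0.171021 m


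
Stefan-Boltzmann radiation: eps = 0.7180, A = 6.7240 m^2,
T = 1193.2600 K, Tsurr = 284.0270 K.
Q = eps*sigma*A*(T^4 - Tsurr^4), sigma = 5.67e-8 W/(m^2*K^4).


T^4 = 2.0274e+12
Tsurr^4 = 6.5079e+09
Q = 0.7180 * 5.67e-8 * 6.7240 * 2.0209e+12 = 553196.2569 W

553196.2569 W


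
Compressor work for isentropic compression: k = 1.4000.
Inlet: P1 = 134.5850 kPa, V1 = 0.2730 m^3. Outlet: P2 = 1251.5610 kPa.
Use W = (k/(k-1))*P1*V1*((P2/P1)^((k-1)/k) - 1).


(k-1)/k = 0.2857
(P2/P1)^exp = 1.8910
W = 3.5000 * 134.5850 * 0.2730 * (1.8910 - 1) = 114.5846 kJ

114.5846 kJ


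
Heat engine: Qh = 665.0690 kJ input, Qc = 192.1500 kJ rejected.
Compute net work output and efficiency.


W = 665.0690 - 192.1500 = 472.9190 kJ
eta = 472.9190 / 665.0690 = 0.7111 = 71.1083%

W = 472.9190 kJ, eta = 71.1083%


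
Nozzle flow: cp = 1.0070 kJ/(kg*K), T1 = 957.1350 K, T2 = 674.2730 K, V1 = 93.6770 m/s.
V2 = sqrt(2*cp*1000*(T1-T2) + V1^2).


dT = 282.8620 K
2*cp*1000*dT = 569684.0680
V1^2 = 8775.3803
V2 = sqrt(578459.4483) = 760.5652 m/s

760.5652 m/s


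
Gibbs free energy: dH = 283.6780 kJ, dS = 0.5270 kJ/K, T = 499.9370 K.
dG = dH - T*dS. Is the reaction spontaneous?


T*dS = 499.9370 * 0.5270 = 263.4668 kJ
dG = 283.6780 - 263.4668 = 20.2112 kJ (non-spontaneous)

dG = 20.2112 kJ, non-spontaneous


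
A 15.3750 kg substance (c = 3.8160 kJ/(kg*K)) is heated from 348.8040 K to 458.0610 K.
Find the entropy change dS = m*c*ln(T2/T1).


T2/T1 = 1.3132
ln(T2/T1) = 0.2725
dS = 15.3750 * 3.8160 * 0.2725 = 15.9874 kJ/K

15.9874 kJ/K


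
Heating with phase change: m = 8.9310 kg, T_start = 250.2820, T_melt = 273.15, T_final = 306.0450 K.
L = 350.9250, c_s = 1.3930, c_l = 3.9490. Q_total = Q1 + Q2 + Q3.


Q1 (sensible, solid) = 8.9310 * 1.3930 * 22.8680 = 284.4981 kJ
Q2 (latent) = 8.9310 * 350.9250 = 3134.1112 kJ
Q3 (sensible, liquid) = 8.9310 * 3.9490 * 32.8950 = 1160.1579 kJ
Q_total = 4578.7672 kJ

4578.7672 kJ


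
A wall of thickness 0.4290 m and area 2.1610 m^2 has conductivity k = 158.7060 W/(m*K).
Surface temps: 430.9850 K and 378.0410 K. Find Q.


dT = 52.9440 K
Q = 158.7060 * 2.1610 * 52.9440 / 0.4290 = 42326.0334 W

42326.0334 W


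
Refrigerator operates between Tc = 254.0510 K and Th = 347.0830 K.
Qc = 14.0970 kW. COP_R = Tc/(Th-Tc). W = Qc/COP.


COP = 254.0510 / 93.0320 = 2.7308
W = 14.0970 / 2.7308 = 5.1622 kW

COP = 2.7308, W = 5.1622 kW


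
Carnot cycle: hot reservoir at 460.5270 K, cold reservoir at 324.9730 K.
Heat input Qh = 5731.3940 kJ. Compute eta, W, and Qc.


eta = 1 - 324.9730/460.5270 = 0.2943
W = 0.2943 * 5731.3940 = 1687.0094 kJ
Qc = 5731.3940 - 1687.0094 = 4044.3846 kJ

eta = 29.4345%, W = 1687.0094 kJ, Qc = 4044.3846 kJ


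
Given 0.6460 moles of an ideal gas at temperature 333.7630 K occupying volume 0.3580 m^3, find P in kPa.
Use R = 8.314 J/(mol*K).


P = nRT/V = 0.6460 * 8.314 * 333.7630 / 0.3580
= 1792.5890 / 0.3580 = 5007.2319 Pa = 5.0072 kPa

5.0072 kPa


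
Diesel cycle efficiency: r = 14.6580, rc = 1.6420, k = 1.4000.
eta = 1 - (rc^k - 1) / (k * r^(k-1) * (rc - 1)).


r^(k-1) = 2.9270
rc^k = 2.0023
eta = 0.6190 = 61.9030%

61.9030%


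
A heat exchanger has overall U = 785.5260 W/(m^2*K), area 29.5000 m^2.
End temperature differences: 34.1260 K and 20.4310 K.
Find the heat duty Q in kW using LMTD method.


LMTD = 26.6956 K
Q = 785.5260 * 29.5000 * 26.6956 = 618617.2149 W = 618.6172 kW

618.6172 kW
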